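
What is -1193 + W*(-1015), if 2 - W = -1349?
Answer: -1372458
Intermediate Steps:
W = 1351 (W = 2 - 1*(-1349) = 2 + 1349 = 1351)
-1193 + W*(-1015) = -1193 + 1351*(-1015) = -1193 - 1371265 = -1372458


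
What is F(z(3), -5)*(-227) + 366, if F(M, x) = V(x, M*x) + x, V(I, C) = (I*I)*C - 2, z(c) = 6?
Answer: 172205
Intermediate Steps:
V(I, C) = -2 + C*I² (V(I, C) = I²*C - 2 = C*I² - 2 = -2 + C*I²)
F(M, x) = -2 + x + M*x³ (F(M, x) = (-2 + (M*x)*x²) + x = (-2 + M*x³) + x = -2 + x + M*x³)
F(z(3), -5)*(-227) + 366 = (-2 - 5 + 6*(-5)³)*(-227) + 366 = (-2 - 5 + 6*(-125))*(-227) + 366 = (-2 - 5 - 750)*(-227) + 366 = -757*(-227) + 366 = 171839 + 366 = 172205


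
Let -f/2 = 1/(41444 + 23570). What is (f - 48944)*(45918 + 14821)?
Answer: -96637122248051/32507 ≈ -2.9728e+9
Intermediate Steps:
f = -1/32507 (f = -2/(41444 + 23570) = -2/65014 = -2*1/65014 = -1/32507 ≈ -3.0763e-5)
(f - 48944)*(45918 + 14821) = (-1/32507 - 48944)*(45918 + 14821) = -1591022609/32507*60739 = -96637122248051/32507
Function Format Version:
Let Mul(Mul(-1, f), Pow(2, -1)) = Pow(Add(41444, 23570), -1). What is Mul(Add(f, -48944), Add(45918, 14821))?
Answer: Rational(-96637122248051, 32507) ≈ -2.9728e+9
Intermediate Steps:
f = Rational(-1, 32507) (f = Mul(-2, Pow(Add(41444, 23570), -1)) = Mul(-2, Pow(65014, -1)) = Mul(-2, Rational(1, 65014)) = Rational(-1, 32507) ≈ -3.0763e-5)
Mul(Add(f, -48944), Add(45918, 14821)) = Mul(Add(Rational(-1, 32507), -48944), Add(45918, 14821)) = Mul(Rational(-1591022609, 32507), 60739) = Rational(-96637122248051, 32507)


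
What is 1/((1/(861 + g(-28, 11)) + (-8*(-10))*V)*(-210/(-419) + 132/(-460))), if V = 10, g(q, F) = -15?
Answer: 4529390/776290747 ≈ 0.0058347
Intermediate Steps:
1/((1/(861 + g(-28, 11)) + (-8*(-10))*V)*(-210/(-419) + 132/(-460))) = 1/((1/(861 - 15) - 8*(-10)*10)*(-210/(-419) + 132/(-460))) = 1/((1/846 + 80*10)*(-210*(-1/419) + 132*(-1/460))) = 1/((1/846 + 800)*(210/419 - 33/115)) = 1/((676801/846)*(10323/48185)) = (846/676801)*(48185/10323) = 4529390/776290747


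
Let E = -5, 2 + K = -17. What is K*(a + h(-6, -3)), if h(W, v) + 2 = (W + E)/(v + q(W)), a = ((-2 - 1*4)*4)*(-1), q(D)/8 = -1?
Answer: -437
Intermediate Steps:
K = -19 (K = -2 - 17 = -19)
q(D) = -8 (q(D) = 8*(-1) = -8)
a = 24 (a = ((-2 - 4)*4)*(-1) = -6*4*(-1) = -24*(-1) = 24)
h(W, v) = -2 + (-5 + W)/(-8 + v) (h(W, v) = -2 + (W - 5)/(v - 8) = -2 + (-5 + W)/(-8 + v))
K*(a + h(-6, -3)) = -19*(24 + (11 - 6 - 2*(-3))/(-8 - 3)) = -19*(24 + (11 - 6 + 6)/(-11)) = -19*(24 - 1/11*11) = -19*(24 - 1) = -19*23 = -437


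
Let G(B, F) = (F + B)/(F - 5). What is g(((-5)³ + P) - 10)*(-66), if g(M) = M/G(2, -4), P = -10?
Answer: 43065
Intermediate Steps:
G(B, F) = (B + F)/(-5 + F)
g(M) = 9*M/2 (g(M) = M/(((2 - 4)/(-5 - 4))) = M/((-2/(-9))) = M/((-⅑*(-2))) = M/(2/9) = M*(9/2) = 9*M/2)
g(((-5)³ + P) - 10)*(-66) = (9*(((-5)³ - 10) - 10)/2)*(-66) = (9*((-125 - 10) - 10)/2)*(-66) = (9*(-135 - 10)/2)*(-66) = ((9/2)*(-145))*(-66) = -1305/2*(-66) = 43065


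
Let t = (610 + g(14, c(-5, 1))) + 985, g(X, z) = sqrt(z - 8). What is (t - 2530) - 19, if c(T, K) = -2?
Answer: -954 + I*sqrt(10) ≈ -954.0 + 3.1623*I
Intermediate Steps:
g(X, z) = sqrt(-8 + z)
t = 1595 + I*sqrt(10) (t = (610 + sqrt(-8 - 2)) + 985 = (610 + sqrt(-10)) + 985 = (610 + I*sqrt(10)) + 985 = 1595 + I*sqrt(10) ≈ 1595.0 + 3.1623*I)
(t - 2530) - 19 = ((1595 + I*sqrt(10)) - 2530) - 19 = (-935 + I*sqrt(10)) - 19 = -954 + I*sqrt(10)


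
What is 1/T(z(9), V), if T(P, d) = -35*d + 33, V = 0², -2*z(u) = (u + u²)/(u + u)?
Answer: 1/33 ≈ 0.030303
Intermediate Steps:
z(u) = -(u + u²)/(4*u) (z(u) = -(u + u²)/(2*(u + u)) = -(u + u²)/(2*(2*u)) = -(u + u²)*1/(2*u)/2 = -(u + u²)/(4*u))
V = 0
T(P, d) = 33 - 35*d
1/T(z(9), V) = 1/(33 - 35*0) = 1/(33 + 0) = 1/33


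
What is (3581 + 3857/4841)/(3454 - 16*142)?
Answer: 2889913/953677 ≈ 3.0303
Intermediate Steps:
(3581 + 3857/4841)/(3454 - 16*142) = (3581 + 3857*(1/4841))/(3454 - 2272) = (3581 + 3857/4841)/1182 = (17339478/4841)*(1/1182) = 2889913/953677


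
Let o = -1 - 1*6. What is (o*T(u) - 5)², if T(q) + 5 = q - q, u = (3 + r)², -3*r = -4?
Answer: 900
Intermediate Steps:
r = 4/3 (r = -⅓*(-4) = 4/3 ≈ 1.3333)
o = -7 (o = -1 - 6 = -7)
u = 169/9 (u = (3 + 4/3)² = (13/3)² = 169/9 ≈ 18.778)
T(q) = -5 (T(q) = -5 + (q - q) = -5 + 0 = -5)
(o*T(u) - 5)² = (-7*(-5) - 5)² = (35 - 5)² = 30² = 900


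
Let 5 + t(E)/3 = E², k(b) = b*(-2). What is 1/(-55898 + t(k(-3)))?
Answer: -1/55805 ≈ -1.7920e-5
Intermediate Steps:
k(b) = -2*b
t(E) = -15 + 3*E²
1/(-55898 + t(k(-3))) = 1/(-55898 + (-15 + 3*(-2*(-3))²)) = 1/(-55898 + (-15 + 3*6²)) = 1/(-55898 + (-15 + 3*36)) = 1/(-55898 + (-15 + 108)) = 1/(-55898 + 93) = 1/(-55805) = -1/55805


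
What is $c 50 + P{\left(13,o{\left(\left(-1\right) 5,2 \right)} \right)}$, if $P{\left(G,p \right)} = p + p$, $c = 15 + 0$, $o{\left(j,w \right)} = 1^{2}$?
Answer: $752$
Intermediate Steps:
$o{\left(j,w \right)} = 1$
$c = 15$
$P{\left(G,p \right)} = 2 p$
$c 50 + P{\left(13,o{\left(\left(-1\right) 5,2 \right)} \right)} = 15 \cdot 50 + 2 \cdot 1 = 750 + 2 = 752$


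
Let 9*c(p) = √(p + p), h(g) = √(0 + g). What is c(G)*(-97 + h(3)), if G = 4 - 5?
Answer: I*√2*(-97 + √3)/9 ≈ -14.97*I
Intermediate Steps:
h(g) = √g
G = -1
c(p) = √2*√p/9 (c(p) = √(p + p)/9 = √(2*p)/9 = (√2*√p)/9 = √2*√p/9)
c(G)*(-97 + h(3)) = (√2*√(-1)/9)*(-97 + √3) = (√2*I/9)*(-97 + √3) = (I*√2/9)*(-97 + √3) = I*√2*(-97 + √3)/9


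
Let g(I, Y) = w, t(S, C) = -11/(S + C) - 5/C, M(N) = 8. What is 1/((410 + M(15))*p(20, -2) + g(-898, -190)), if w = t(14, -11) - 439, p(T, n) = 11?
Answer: 33/137141 ≈ 0.00024063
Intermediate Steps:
t(S, C) = -11/(C + S) - 5/C
w = -14593/33 (w = (-16*(-11) - 5*14)/((-11)*(-11 + 14)) - 439 = -1/11*(176 - 70)/3 - 439 = -1/11*1/3*106 - 439 = -106/33 - 439 = -14593/33 ≈ -442.21)
g(I, Y) = -14593/33
1/((410 + M(15))*p(20, -2) + g(-898, -190)) = 1/((410 + 8)*11 - 14593/33) = 1/(418*11 - 14593/33) = 1/(4598 - 14593/33) = 1/(137141/33) = 33/137141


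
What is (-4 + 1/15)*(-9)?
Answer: 177/5 ≈ 35.400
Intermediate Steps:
(-4 + 1/15)*(-9) = -59/15*(-9) = 177/5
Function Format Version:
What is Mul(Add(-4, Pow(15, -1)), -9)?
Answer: Rational(177, 5) ≈ 35.400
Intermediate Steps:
Mul(Add(-4, Pow(15, -1)), -9) = Mul(Add(-4, Rational(1, 15)), -9) = Mul(Rational(-59, 15), -9) = Rational(177, 5)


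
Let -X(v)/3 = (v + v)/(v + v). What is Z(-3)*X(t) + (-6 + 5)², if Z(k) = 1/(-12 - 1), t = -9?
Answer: 16/13 ≈ 1.2308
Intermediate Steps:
Z(k) = -1/13 (Z(k) = 1/(-13) = -1/13)
X(v) = -3 (X(v) = -3*(v + v)/(v + v) = -3*2*v/(2*v) = -3*2*v*1/(2*v) = -3*1 = -3)
Z(-3)*X(t) + (-6 + 5)² = -1/13*(-3) + (-6 + 5)² = 3/13 + (-1)² = 3/13 + 1 = 16/13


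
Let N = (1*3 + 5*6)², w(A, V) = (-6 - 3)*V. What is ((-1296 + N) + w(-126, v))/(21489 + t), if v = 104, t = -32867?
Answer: 1143/11378 ≈ 0.10046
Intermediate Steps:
w(A, V) = -9*V
N = 1089 (N = (3 + 30)² = 33² = 1089)
((-1296 + N) + w(-126, v))/(21489 + t) = ((-1296 + 1089) - 9*104)/(21489 - 32867) = (-207 - 936)/(-11378) = -1143*(-1/11378) = 1143/11378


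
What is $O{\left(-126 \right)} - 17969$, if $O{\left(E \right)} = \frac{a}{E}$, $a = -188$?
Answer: $- \frac{1131953}{63} \approx -17968.0$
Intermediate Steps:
$O{\left(E \right)} = - \frac{188}{E}$
$O{\left(-126 \right)} - 17969 = - \frac{188}{-126} - 17969 = \left(-188\right) \left(- \frac{1}{126}\right) - 17969 = \frac{94}{63} - 17969 = - \frac{1131953}{63}$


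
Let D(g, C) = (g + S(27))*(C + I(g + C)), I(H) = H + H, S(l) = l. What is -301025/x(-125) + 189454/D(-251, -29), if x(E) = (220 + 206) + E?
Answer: -2832786339/2836624 ≈ -998.65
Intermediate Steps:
x(E) = 426 + E
I(H) = 2*H
D(g, C) = (27 + g)*(2*g + 3*C) (D(g, C) = (g + 27)*(C + 2*(g + C)) = (27 + g)*(C + 2*(C + g)) = (27 + g)*(C + (2*C + 2*g)) = (27 + g)*(2*g + 3*C))
-301025/x(-125) + 189454/D(-251, -29) = -301025/(426 - 125) + 189454/(54*(-251) + 81*(-29) - 29*(-251) + 2*(-251)*(-29 - 251)) = -301025/301 + 189454/(-13554 - 2349 + 7279 + 2*(-251)*(-280)) = -301025*1/301 + 189454/(-13554 - 2349 + 7279 + 140560) = -301025/301 + 189454/131936 = -301025/301 + 189454*(1/131936) = -301025/301 + 94727/65968 = -2832786339/2836624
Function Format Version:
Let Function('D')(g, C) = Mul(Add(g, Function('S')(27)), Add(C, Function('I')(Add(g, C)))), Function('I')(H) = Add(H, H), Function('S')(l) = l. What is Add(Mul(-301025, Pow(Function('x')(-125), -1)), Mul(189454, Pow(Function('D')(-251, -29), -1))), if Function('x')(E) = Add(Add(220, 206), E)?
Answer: Rational(-2832786339, 2836624) ≈ -998.65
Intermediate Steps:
Function('x')(E) = Add(426, E)
Function('I')(H) = Mul(2, H)
Function('D')(g, C) = Mul(Add(27, g), Add(Mul(2, g), Mul(3, C))) (Function('D')(g, C) = Mul(Add(g, 27), Add(C, Mul(2, Add(g, C)))) = Mul(Add(27, g), Add(C, Mul(2, Add(C, g)))) = Mul(Add(27, g), Add(C, Add(Mul(2, C), Mul(2, g)))) = Mul(Add(27, g), Add(Mul(2, g), Mul(3, C))))
Add(Mul(-301025, Pow(Function('x')(-125), -1)), Mul(189454, Pow(Function('D')(-251, -29), -1))) = Add(Mul(-301025, Pow(Add(426, -125), -1)), Mul(189454, Pow(Add(Mul(54, -251), Mul(81, -29), Mul(-29, -251), Mul(2, -251, Add(-29, -251))), -1))) = Add(Mul(-301025, Pow(301, -1)), Mul(189454, Pow(Add(-13554, -2349, 7279, Mul(2, -251, -280)), -1))) = Add(Mul(-301025, Rational(1, 301)), Mul(189454, Pow(Add(-13554, -2349, 7279, 140560), -1))) = Add(Rational(-301025, 301), Mul(189454, Pow(131936, -1))) = Add(Rational(-301025, 301), Mul(189454, Rational(1, 131936))) = Add(Rational(-301025, 301), Rational(94727, 65968)) = Rational(-2832786339, 2836624)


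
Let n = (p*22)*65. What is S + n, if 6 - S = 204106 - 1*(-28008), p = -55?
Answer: -310758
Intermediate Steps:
n = -78650 (n = -55*22*65 = -1210*65 = -78650)
S = -232108 (S = 6 - (204106 - 1*(-28008)) = 6 - (204106 + 28008) = 6 - 1*232114 = 6 - 232114 = -232108)
S + n = -232108 - 78650 = -310758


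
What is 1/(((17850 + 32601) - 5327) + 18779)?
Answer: 1/63903 ≈ 1.5649e-5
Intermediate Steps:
1/(((17850 + 32601) - 5327) + 18779) = 1/((50451 - 5327) + 18779) = 1/(45124 + 18779) = 1/63903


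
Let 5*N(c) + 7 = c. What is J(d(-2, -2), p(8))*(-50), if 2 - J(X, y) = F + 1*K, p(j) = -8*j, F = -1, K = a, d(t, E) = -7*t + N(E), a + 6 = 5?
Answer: -200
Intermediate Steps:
N(c) = -7/5 + c/5
a = -1 (a = -6 + 5 = -1)
d(t, E) = -7/5 - 7*t + E/5 (d(t, E) = -7*t + (-7/5 + E/5) = -7/5 - 7*t + E/5)
K = -1
J(X, y) = 4 (J(X, y) = 2 - (-1 + 1*(-1)) = 2 - (-1 - 1) = 2 - 1*(-2) = 2 + 2 = 4)
J(d(-2, -2), p(8))*(-50) = 4*(-50) = -200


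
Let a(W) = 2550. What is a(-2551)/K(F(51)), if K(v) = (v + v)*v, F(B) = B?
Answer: 25/51 ≈ 0.49020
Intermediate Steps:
K(v) = 2*v² (K(v) = (2*v)*v = 2*v²)
a(-2551)/K(F(51)) = 2550/((2*51²)) = 2550/((2*2601)) = 2550/5202 = 2550*(1/5202) = 25/51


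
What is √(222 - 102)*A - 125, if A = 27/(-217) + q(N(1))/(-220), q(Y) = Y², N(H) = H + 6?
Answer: -125 - 16573*√30/23870 ≈ -128.80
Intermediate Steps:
N(H) = 6 + H
A = -16573/47740 (A = 27/(-217) + (6 + 1)²/(-220) = 27*(-1/217) + 7²*(-1/220) = -27/217 + 49*(-1/220) = -27/217 - 49/220 = -16573/47740 ≈ -0.34715)
√(222 - 102)*A - 125 = √(222 - 102)*(-16573/47740) - 125 = √120*(-16573/47740) - 125 = (2*√30)*(-16573/47740) - 125 = -16573*√30/23870 - 125 = -125 - 16573*√30/23870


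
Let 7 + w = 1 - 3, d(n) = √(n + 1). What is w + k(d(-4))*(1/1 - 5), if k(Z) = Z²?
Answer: 3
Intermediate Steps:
d(n) = √(1 + n)
w = -9 (w = -7 + (1 - 3) = -7 - 2 = -9)
w + k(d(-4))*(1/1 - 5) = -9 + (√(1 - 4))²*(1/1 - 5) = -9 + (√(-3))²*(1 - 5) = -9 + (I*√3)²*(-4) = -9 - 3*(-4) = -9 + 12 = 3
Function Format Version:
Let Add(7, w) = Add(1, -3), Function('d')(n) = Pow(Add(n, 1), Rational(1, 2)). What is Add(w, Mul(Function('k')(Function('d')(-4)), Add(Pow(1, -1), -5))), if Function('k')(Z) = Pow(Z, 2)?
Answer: 3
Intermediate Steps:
Function('d')(n) = Pow(Add(1, n), Rational(1, 2))
w = -9 (w = Add(-7, Add(1, -3)) = Add(-7, -2) = -9)
Add(w, Mul(Function('k')(Function('d')(-4)), Add(Pow(1, -1), -5))) = Add(-9, Mul(Pow(Pow(Add(1, -4), Rational(1, 2)), 2), Add(Pow(1, -1), -5))) = Add(-9, Mul(Pow(Pow(-3, Rational(1, 2)), 2), Add(1, -5))) = Add(-9, Mul(Pow(Mul(I, Pow(3, Rational(1, 2))), 2), -4)) = Add(-9, Mul(-3, -4)) = Add(-9, 12) = 3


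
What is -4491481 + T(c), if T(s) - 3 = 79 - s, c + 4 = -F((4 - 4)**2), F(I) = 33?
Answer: -4491362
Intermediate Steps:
c = -37 (c = -4 - 1*33 = -4 - 33 = -37)
T(s) = 82 - s (T(s) = 3 + (79 - s) = 82 - s)
-4491481 + T(c) = -4491481 + (82 - 1*(-37)) = -4491481 + (82 + 37) = -4491481 + 119 = -4491362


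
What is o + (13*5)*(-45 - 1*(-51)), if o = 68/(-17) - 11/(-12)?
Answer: 4643/12 ≈ 386.92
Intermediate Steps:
o = -37/12 (o = 68*(-1/17) - 11*(-1/12) = -4 + 11/12 = -37/12 ≈ -3.0833)
o + (13*5)*(-45 - 1*(-51)) = -37/12 + (13*5)*(-45 - 1*(-51)) = -37/12 + 65*(-45 + 51) = -37/12 + 65*6 = -37/12 + 390 = 4643/12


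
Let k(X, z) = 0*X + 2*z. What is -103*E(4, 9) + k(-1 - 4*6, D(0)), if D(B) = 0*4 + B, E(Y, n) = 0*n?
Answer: 0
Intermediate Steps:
E(Y, n) = 0
D(B) = B (D(B) = 0 + B = B)
k(X, z) = 2*z (k(X, z) = 0 + 2*z = 2*z)
-103*E(4, 9) + k(-1 - 4*6, D(0)) = -103*0 + 2*0 = 0 + 0 = 0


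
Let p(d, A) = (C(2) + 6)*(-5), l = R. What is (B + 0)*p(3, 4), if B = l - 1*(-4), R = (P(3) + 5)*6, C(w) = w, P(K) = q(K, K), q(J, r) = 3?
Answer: -2080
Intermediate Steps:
P(K) = 3
R = 48 (R = (3 + 5)*6 = 8*6 = 48)
l = 48
p(d, A) = -40 (p(d, A) = (2 + 6)*(-5) = 8*(-5) = -40)
B = 52 (B = 48 - 1*(-4) = 48 + 4 = 52)
(B + 0)*p(3, 4) = (52 + 0)*(-40) = 52*(-40) = -2080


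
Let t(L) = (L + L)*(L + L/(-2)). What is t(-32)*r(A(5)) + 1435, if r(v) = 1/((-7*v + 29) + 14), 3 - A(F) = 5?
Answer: 82819/57 ≈ 1453.0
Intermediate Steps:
t(L) = L² (t(L) = (2*L)*(L + L*(-½)) = (2*L)*(L - L/2) = (2*L)*(L/2) = L²)
A(F) = -2 (A(F) = 3 - 1*5 = 3 - 5 = -2)
r(v) = 1/(43 - 7*v) (r(v) = 1/((29 - 7*v) + 14) = 1/(43 - 7*v))
t(-32)*r(A(5)) + 1435 = (-32)²*(-1/(-43 + 7*(-2))) + 1435 = 1024*(-1/(-43 - 14)) + 1435 = 1024*(-1/(-57)) + 1435 = 1024*(-1*(-1/57)) + 1435 = 1024*(1/57) + 1435 = 1024/57 + 1435 = 82819/57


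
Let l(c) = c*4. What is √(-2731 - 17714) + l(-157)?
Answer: -628 + I*√20445 ≈ -628.0 + 142.99*I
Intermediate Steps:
l(c) = 4*c
√(-2731 - 17714) + l(-157) = √(-2731 - 17714) + 4*(-157) = √(-20445) - 628 = I*√20445 - 628 = -628 + I*√20445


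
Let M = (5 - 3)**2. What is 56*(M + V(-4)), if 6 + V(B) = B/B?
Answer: -56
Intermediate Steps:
V(B) = -5 (V(B) = -6 + B/B = -6 + 1 = -5)
M = 4 (M = 2**2 = 4)
56*(M + V(-4)) = 56*(4 - 5) = 56*(-1) = -56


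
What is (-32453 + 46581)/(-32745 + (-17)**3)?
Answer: -7064/18829 ≈ -0.37517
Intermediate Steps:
(-32453 + 46581)/(-32745 + (-17)**3) = 14128/(-32745 - 4913) = 14128/(-37658) = 14128*(-1/37658) = -7064/18829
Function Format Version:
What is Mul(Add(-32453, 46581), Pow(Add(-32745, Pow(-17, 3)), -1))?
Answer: Rational(-7064, 18829) ≈ -0.37517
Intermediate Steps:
Mul(Add(-32453, 46581), Pow(Add(-32745, Pow(-17, 3)), -1)) = Mul(14128, Pow(Add(-32745, -4913), -1)) = Mul(14128, Pow(-37658, -1)) = Mul(14128, Rational(-1, 37658)) = Rational(-7064, 18829)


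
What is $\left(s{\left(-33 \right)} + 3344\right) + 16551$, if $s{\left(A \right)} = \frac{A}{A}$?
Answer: $19896$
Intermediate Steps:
$s{\left(A \right)} = 1$
$\left(s{\left(-33 \right)} + 3344\right) + 16551 = \left(1 + 3344\right) + 16551 = 3345 + 16551 = 19896$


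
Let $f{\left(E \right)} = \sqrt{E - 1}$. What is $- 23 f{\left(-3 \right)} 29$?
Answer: $- 1334 i \approx - 1334.0 i$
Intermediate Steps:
$f{\left(E \right)} = \sqrt{-1 + E}$
$- 23 f{\left(-3 \right)} 29 = - 23 \sqrt{-1 - 3} \cdot 29 = - 23 \sqrt{-4} \cdot 29 = - 23 \cdot 2 i 29 = - 46 i 29 = - 1334 i$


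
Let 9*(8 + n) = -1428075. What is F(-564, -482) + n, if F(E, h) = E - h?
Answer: -158765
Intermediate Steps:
n = -158683 (n = -8 + (⅑)*(-1428075) = -8 - 158675 = -158683)
F(-564, -482) + n = (-564 - 1*(-482)) - 158683 = (-564 + 482) - 158683 = -82 - 158683 = -158765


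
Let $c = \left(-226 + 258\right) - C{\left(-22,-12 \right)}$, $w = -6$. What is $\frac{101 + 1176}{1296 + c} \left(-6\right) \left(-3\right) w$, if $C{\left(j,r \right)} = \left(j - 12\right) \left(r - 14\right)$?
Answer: $- \frac{11493}{37} \approx -310.62$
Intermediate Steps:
$C{\left(j,r \right)} = \left(-14 + r\right) \left(-12 + j\right)$ ($C{\left(j,r \right)} = \left(-12 + j\right) \left(-14 + r\right) = \left(-14 + r\right) \left(-12 + j\right)$)
$c = -852$ ($c = \left(-226 + 258\right) - \left(168 - -308 - -144 - -264\right) = 32 - \left(168 + 308 + 144 + 264\right) = 32 - 884 = -852$)
$\frac{101 + 1176}{1296 + c} \left(-6\right) \left(-3\right) w = \frac{101 + 1176}{1296 - 852} \left(-6\right) \left(-3\right) \left(-6\right) = \frac{1277}{444} \cdot 18 \left(-6\right) = 1277 \cdot \frac{1}{444} \left(-108\right) = \frac{1277}{444} \left(-108\right) = - \frac{11493}{37}$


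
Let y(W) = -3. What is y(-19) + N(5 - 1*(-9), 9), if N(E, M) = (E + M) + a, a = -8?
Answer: 12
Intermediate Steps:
N(E, M) = -8 + E + M (N(E, M) = (E + M) - 8 = -8 + E + M)
y(-19) + N(5 - 1*(-9), 9) = -3 + (-8 + (5 - 1*(-9)) + 9) = -3 + (-8 + (5 + 9) + 9) = -3 + (-8 + 14 + 9) = -3 + 15 = 12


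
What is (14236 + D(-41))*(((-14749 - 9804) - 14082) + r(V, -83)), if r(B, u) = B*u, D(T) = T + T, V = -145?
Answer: -376496400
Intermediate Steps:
D(T) = 2*T
(14236 + D(-41))*(((-14749 - 9804) - 14082) + r(V, -83)) = (14236 + 2*(-41))*(((-14749 - 9804) - 14082) - 145*(-83)) = (14236 - 82)*((-24553 - 14082) + 12035) = 14154*(-38635 + 12035) = 14154*(-26600) = -376496400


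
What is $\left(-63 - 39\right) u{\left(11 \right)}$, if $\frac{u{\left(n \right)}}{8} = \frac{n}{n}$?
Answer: $-816$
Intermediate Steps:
$u{\left(n \right)} = 8$ ($u{\left(n \right)} = 8 \frac{n}{n} = 8 \cdot 1 = 8$)
$\left(-63 - 39\right) u{\left(11 \right)} = \left(-63 - 39\right) 8 = \left(-102\right) 8 = -816$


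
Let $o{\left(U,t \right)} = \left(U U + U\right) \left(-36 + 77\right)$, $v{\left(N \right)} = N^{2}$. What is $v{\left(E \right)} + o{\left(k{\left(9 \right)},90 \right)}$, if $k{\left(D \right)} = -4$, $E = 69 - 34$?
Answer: $1717$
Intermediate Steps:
$E = 35$ ($E = 69 - 34 = 35$)
$o{\left(U,t \right)} = 41 U + 41 U^{2}$ ($o{\left(U,t \right)} = \left(U^{2} + U\right) 41 = \left(U + U^{2}\right) 41 = 41 U + 41 U^{2}$)
$v{\left(E \right)} + o{\left(k{\left(9 \right)},90 \right)} = 35^{2} + 41 \left(-4\right) \left(1 - 4\right) = 1225 + 41 \left(-4\right) \left(-3\right) = 1225 + 492 = 1717$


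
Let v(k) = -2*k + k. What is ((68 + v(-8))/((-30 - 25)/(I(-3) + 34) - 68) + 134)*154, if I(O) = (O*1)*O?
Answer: 60971372/2979 ≈ 20467.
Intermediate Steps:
I(O) = O² (I(O) = O*O = O²)
v(k) = -k
((68 + v(-8))/((-30 - 25)/(I(-3) + 34) - 68) + 134)*154 = ((68 - 1*(-8))/((-30 - 25)/((-3)² + 34) - 68) + 134)*154 = ((68 + 8)/(-55/(9 + 34) - 68) + 134)*154 = (76/(-55/43 - 68) + 134)*154 = (76/(-2979/43) + 134)*154 = (76*(-43/2979) + 134)*154 = (-3268/2979 + 134)*154 = (395918/2979)*154 = 60971372/2979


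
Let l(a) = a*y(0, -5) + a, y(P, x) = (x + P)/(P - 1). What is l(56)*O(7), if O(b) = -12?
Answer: -4032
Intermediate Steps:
y(P, x) = (P + x)/(-1 + P)
l(a) = 6*a (l(a) = a*((0 - 5)/(-1 + 0)) + a = a*(-5/(-1)) + a = a*(-1*(-5)) + a = a*5 + a = 5*a + a = 6*a)
l(56)*O(7) = (6*56)*(-12) = 336*(-12) = -4032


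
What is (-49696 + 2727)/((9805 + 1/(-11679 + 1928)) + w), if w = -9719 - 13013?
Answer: 457994719/126051178 ≈ 3.6334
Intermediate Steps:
w = -22732
(-49696 + 2727)/((9805 + 1/(-11679 + 1928)) + w) = (-49696 + 2727)/((9805 + 1/(-11679 + 1928)) - 22732) = -46969/((9805 + 1/(-9751)) - 22732) = -46969/((9805 - 1/9751) - 22732) = -46969/(95608554/9751 - 22732) = -46969/(-126051178/9751) = -46969*(-9751/126051178) = 457994719/126051178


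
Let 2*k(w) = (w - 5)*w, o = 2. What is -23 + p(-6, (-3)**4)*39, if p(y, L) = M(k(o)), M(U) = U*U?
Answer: 328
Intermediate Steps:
k(w) = w*(-5 + w)/2 (k(w) = ((w - 5)*w)/2 = ((-5 + w)*w)/2 = (w*(-5 + w))/2 = w*(-5 + w)/2)
M(U) = U**2
p(y, L) = 9 (p(y, L) = ((1/2)*2*(-5 + 2))**2 = ((1/2)*2*(-3))**2 = (-3)**2 = 9)
-23 + p(-6, (-3)**4)*39 = -23 + 9*39 = -23 + 351 = 328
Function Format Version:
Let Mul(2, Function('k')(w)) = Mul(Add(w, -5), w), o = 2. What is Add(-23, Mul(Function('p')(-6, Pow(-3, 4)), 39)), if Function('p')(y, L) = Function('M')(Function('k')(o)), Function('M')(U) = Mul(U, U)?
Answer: 328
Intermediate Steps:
Function('k')(w) = Mul(Rational(1, 2), w, Add(-5, w)) (Function('k')(w) = Mul(Rational(1, 2), Mul(Add(w, -5), w)) = Mul(Rational(1, 2), Mul(Add(-5, w), w)) = Mul(Rational(1, 2), Mul(w, Add(-5, w))) = Mul(Rational(1, 2), w, Add(-5, w)))
Function('M')(U) = Pow(U, 2)
Function('p')(y, L) = 9 (Function('p')(y, L) = Pow(Mul(Rational(1, 2), 2, Add(-5, 2)), 2) = Pow(Mul(Rational(1, 2), 2, -3), 2) = Pow(-3, 2) = 9)
Add(-23, Mul(Function('p')(-6, Pow(-3, 4)), 39)) = Add(-23, Mul(9, 39)) = Add(-23, 351) = 328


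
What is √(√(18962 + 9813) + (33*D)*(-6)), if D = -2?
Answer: √(396 + 5*√1151) ≈ 23.783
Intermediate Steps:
√(√(18962 + 9813) + (33*D)*(-6)) = √(√(18962 + 9813) + (33*(-2))*(-6)) = √(√28775 - 66*(-6)) = √(5*√1151 + 396) = √(396 + 5*√1151)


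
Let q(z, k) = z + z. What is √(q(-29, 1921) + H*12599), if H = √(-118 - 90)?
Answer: √(-58 + 50396*I*√13) ≈ 301.37 + 301.47*I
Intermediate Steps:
H = 4*I*√13 (H = √(-208) = 4*I*√13 ≈ 14.422*I)
q(z, k) = 2*z
√(q(-29, 1921) + H*12599) = √(2*(-29) + (4*I*√13)*12599) = √(-58 + 50396*I*√13)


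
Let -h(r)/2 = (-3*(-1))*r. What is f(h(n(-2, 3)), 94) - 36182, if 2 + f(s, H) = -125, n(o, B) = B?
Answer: -36309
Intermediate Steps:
h(r) = -6*r (h(r) = -2*(-3*(-1))*r = -6*r)
f(s, H) = -127 (f(s, H) = -2 - 125 = -127)
f(h(n(-2, 3)), 94) - 36182 = -127 - 36182 = -36309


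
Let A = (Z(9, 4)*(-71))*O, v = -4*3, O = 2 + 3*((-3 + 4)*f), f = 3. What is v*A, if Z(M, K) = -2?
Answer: -18744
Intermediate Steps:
O = 11 (O = 2 + 3*((-3 + 4)*3) = 2 + 3*(1*3) = 2 + 3*3 = 2 + 9 = 11)
v = -12 (v = -1*12 = -12)
A = 1562 (A = -2*(-71)*11 = 142*11 = 1562)
v*A = -12*1562 = -18744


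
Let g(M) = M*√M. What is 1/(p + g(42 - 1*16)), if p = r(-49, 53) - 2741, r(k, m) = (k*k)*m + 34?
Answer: 62273/7755844270 - 13*√26/7755844270 ≈ 8.0206e-6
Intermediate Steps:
g(M) = M^(3/2)
r(k, m) = 34 + m*k² (r(k, m) = k²*m + 34 = m*k² + 34 = 34 + m*k²)
p = 124546 (p = (34 + 53*(-49)²) - 2741 = (34 + 53*2401) - 2741 = (34 + 127253) - 2741 = 127287 - 2741 = 124546)
1/(p + g(42 - 1*16)) = 1/(124546 + (42 - 1*16)^(3/2)) = 1/(124546 + (42 - 16)^(3/2)) = 1/(124546 + 26^(3/2)) = 1/(124546 + 26*√26)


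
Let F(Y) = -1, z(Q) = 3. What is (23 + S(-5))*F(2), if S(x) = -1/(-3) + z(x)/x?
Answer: -341/15 ≈ -22.733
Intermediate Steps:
S(x) = ⅓ + 3/x (S(x) = -1/(-3) + 3/x = -1*(-⅓) + 3/x = ⅓ + 3/x)
(23 + S(-5))*F(2) = (23 + (⅓)*(9 - 5)/(-5))*(-1) = (23 + (⅓)*(-⅕)*4)*(-1) = (23 - 4/15)*(-1) = (341/15)*(-1) = -341/15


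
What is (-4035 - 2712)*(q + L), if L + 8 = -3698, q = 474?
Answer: 21806304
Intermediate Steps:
L = -3706 (L = -8 - 3698 = -3706)
(-4035 - 2712)*(q + L) = (-4035 - 2712)*(474 - 3706) = -6747*(-3232) = 21806304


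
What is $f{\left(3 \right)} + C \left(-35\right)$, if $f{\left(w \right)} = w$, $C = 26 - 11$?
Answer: $-522$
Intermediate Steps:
$C = 15$
$f{\left(3 \right)} + C \left(-35\right) = 3 + 15 \left(-35\right) = 3 - 525 = -522$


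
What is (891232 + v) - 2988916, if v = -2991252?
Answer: -5088936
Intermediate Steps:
(891232 + v) - 2988916 = (891232 - 2991252) - 2988916 = -2100020 - 2988916 = -5088936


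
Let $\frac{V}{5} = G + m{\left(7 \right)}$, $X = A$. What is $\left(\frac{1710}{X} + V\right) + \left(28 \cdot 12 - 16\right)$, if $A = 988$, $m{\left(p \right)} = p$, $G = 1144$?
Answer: $\frac{157995}{26} \approx 6076.7$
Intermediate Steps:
$X = 988$
$V = 5755$ ($V = 5 \left(1144 + 7\right) = 5 \cdot 1151 = 5755$)
$\left(\frac{1710}{X} + V\right) + \left(28 \cdot 12 - 16\right) = \left(\frac{1710}{988} + 5755\right) + \left(28 \cdot 12 - 16\right) = \left(1710 \cdot \frac{1}{988} + 5755\right) + \left(336 - 16\right) = \left(\frac{45}{26} + 5755\right) + 320 = \frac{149675}{26} + 320 = \frac{157995}{26}$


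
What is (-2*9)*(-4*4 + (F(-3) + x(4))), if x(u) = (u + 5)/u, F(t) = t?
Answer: 603/2 ≈ 301.50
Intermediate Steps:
x(u) = (5 + u)/u
(-2*9)*(-4*4 + (F(-3) + x(4))) = (-2*9)*(-4*4 + (-3 + (5 + 4)/4)) = -18*(-16 + (-3 + (1/4)*9)) = -18*(-16 + (-3 + 9/4)) = -18*(-16 - 3/4) = -18*(-67/4) = 603/2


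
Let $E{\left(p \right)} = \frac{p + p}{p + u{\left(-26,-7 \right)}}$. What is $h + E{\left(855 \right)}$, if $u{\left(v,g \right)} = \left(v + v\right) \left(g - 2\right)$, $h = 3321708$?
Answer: $\frac{488291266}{147} \approx 3.3217 \cdot 10^{6}$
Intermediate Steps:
$u{\left(v,g \right)} = 2 v \left(-2 + g\right)$
$E{\left(p \right)} = \frac{2 p}{468 + p}$ ($E{\left(p \right)} = \frac{p + p}{p + 2 \left(-26\right) \left(-2 - 7\right)} = \frac{2 p}{p + 2 \left(-26\right) \left(-9\right)} = \frac{2 p}{p + 468} = \frac{2 p}{468 + p}$)
$h + E{\left(855 \right)} = 3321708 + 2 \cdot 855 \frac{1}{468 + 855} = 3321708 + 2 \cdot 855 \cdot \frac{1}{1323} = 3321708 + \frac{190}{147} = \frac{488291266}{147}$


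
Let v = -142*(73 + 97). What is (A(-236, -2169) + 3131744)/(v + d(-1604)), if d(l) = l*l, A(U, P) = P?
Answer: 3129575/2548676 ≈ 1.2279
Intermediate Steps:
d(l) = l²
v = -24140 (v = -142*170 = -24140)
(A(-236, -2169) + 3131744)/(v + d(-1604)) = (-2169 + 3131744)/(-24140 + (-1604)²) = 3129575/(-24140 + 2572816) = 3129575/2548676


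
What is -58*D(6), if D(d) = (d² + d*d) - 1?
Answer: -4118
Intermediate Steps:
D(d) = -1 + 2*d² (D(d) = (d² + d²) - 1 = 2*d² - 1 = -1 + 2*d²)
-58*D(6) = -58*(-1 + 2*6²) = -58*(-1 + 2*36) = -58*(-1 + 72) = -58*71 = -4118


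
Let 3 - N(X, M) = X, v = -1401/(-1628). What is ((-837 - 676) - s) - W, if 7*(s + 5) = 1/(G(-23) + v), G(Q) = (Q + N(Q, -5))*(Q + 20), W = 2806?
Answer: -400152070/92757 ≈ -4314.0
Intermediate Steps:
v = 1401/1628 (v = -1401*(-1/1628) = 1401/1628 ≈ 0.86057)
N(X, M) = 3 - X
G(Q) = 60 + 3*Q (G(Q) = (Q + (3 - Q))*(Q + 20) = 3*(20 + Q) = 60 + 3*Q)
s = -465413/92757 (s = -5 + 1/(7*((60 + 3*(-23)) + 1401/1628)) = -5 + 1/(7*((60 - 69) + 1401/1628)) = -5 + 1/(7*(-9 + 1401/1628)) = -5 + 1/(7*(-13251/1628)) = -5 + (⅐)*(-1628/13251) = -5 - 1628/92757 = -465413/92757 ≈ -5.0175)
((-837 - 676) - s) - W = ((-837 - 676) - 1*(-465413/92757)) - 1*2806 = (-1513 + 465413/92757) - 2806 = -139875928/92757 - 2806 = -400152070/92757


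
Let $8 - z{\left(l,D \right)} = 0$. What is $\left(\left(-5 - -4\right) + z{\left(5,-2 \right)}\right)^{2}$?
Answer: $49$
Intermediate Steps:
$z{\left(l,D \right)} = 8$ ($z{\left(l,D \right)} = 8 - 0 = 8 + 0 = 8$)
$\left(\left(-5 - -4\right) + z{\left(5,-2 \right)}\right)^{2} = \left(\left(-5 - -4\right) + 8\right)^{2} = \left(\left(-5 + 4\right) + 8\right)^{2} = \left(-1 + 8\right)^{2} = 7^{2} = 49$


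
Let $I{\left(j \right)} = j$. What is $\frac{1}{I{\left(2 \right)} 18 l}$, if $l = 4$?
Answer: $\frac{1}{144} \approx 0.0069444$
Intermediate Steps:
$\frac{1}{I{\left(2 \right)} 18 l} = \frac{1}{2 \cdot 18 \cdot 4} = \frac{1}{36 \cdot 4} = \frac{1}{144}$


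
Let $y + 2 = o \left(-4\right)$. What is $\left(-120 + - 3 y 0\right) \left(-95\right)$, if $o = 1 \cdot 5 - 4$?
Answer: $11400$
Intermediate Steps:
$o = 1$ ($o = 5 - 4 = 1$)
$y = -6$ ($y = -2 + 1 \left(-4\right) = -2 - 4 = -6$)
$\left(-120 + - 3 y 0\right) \left(-95\right) = \left(-120 + \left(-3\right) \left(-6\right) 0\right) \left(-95\right) = \left(-120 + 18 \cdot 0\right) \left(-95\right) = \left(-120 + 0\right) \left(-95\right) = \left(-120\right) \left(-95\right) = 11400$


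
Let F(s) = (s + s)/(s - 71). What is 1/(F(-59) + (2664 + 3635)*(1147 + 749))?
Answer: 65/776288819 ≈ 8.3732e-8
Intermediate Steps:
F(s) = 2*s/(-71 + s) (F(s) = (2*s)/(-71 + s) = 2*s/(-71 + s))
1/(F(-59) + (2664 + 3635)*(1147 + 749)) = 1/(2*(-59)/(-71 - 59) + (2664 + 3635)*(1147 + 749)) = 1/(2*(-59)/(-130) + 6299*1896) = 1/(2*(-59)*(-1/130) + 11942904) = 1/(59/65 + 11942904) = 1/(776288819/65) = 65/776288819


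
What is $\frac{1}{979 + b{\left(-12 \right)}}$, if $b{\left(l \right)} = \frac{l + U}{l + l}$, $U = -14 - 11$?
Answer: $\frac{24}{23533} \approx 0.0010198$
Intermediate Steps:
$U = -25$ ($U = -14 - 11 = -25$)
$b{\left(l \right)} = \frac{-25 + l}{2 l}$ ($b{\left(l \right)} = \frac{l - 25}{l + l} = \frac{-25 + l}{2 l}$)
$\frac{1}{979 + b{\left(-12 \right)}} = \frac{1}{979 + \frac{-25 - 12}{2 \left(-12\right)}} = \frac{1}{979 + \frac{1}{2} \left(- \frac{1}{12}\right) \left(-37\right)} = \frac{1}{979 + \frac{37}{24}} = \frac{1}{\frac{23533}{24}} = \frac{24}{23533}$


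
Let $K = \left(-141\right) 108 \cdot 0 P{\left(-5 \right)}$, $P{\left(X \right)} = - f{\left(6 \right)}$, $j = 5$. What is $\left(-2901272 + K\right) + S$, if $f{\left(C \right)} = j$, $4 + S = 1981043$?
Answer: $-920233$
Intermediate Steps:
$S = 1981039$ ($S = -4 + 1981043 = 1981039$)
$f{\left(C \right)} = 5$
$P{\left(X \right)} = -5$ ($P{\left(X \right)} = \left(-1\right) 5 = -5$)
$K = 0$ ($K = \left(-141\right) 108 \cdot 0 \left(-5\right) = \left(-15228\right) 0 = 0$)
$\left(-2901272 + K\right) + S = \left(-2901272 + 0\right) + 1981039 = -2901272 + 1981039 = -920233$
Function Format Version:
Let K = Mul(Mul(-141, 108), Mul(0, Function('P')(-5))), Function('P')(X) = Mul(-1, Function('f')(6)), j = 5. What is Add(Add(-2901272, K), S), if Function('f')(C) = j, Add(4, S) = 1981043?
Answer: -920233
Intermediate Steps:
S = 1981039 (S = Add(-4, 1981043) = 1981039)
Function('f')(C) = 5
Function('P')(X) = -5 (Function('P')(X) = Mul(-1, 5) = -5)
K = 0 (K = Mul(Mul(-141, 108), Mul(0, -5)) = Mul(-15228, 0) = 0)
Add(Add(-2901272, K), S) = Add(Add(-2901272, 0), 1981039) = Add(-2901272, 1981039) = -920233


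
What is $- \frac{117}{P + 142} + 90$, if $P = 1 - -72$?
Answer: $\frac{19233}{215} \approx 89.456$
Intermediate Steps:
$P = 73$ ($P = 1 + 72 = 73$)
$- \frac{117}{P + 142} + 90 = - \frac{117}{73 + 142} + 90 = - \frac{117}{215} + 90 = \frac{19233}{215}$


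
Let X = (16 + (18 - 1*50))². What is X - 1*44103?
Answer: -43847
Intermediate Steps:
X = 256 (X = (16 + (18 - 50))² = (16 - 32)² = (-16)² = 256)
X - 1*44103 = 256 - 1*44103 = 256 - 44103 = -43847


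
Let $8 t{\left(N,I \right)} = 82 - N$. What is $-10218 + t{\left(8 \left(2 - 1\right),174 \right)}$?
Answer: $- \frac{40835}{4} \approx -10209.0$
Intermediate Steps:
$t{\left(N,I \right)} = \frac{41}{4} - \frac{N}{8}$ ($t{\left(N,I \right)} = \frac{82 - N}{8} = \frac{41}{4} - \frac{N}{8}$)
$-10218 + t{\left(8 \left(2 - 1\right),174 \right)} = -10218 + \left(\frac{41}{4} - \frac{8 \left(2 - 1\right)}{8}\right) = -10218 + \left(\frac{41}{4} - \frac{8 \cdot 1}{8}\right) = -10218 + \left(\frac{41}{4} - 1\right) = -10218 + \frac{37}{4} = - \frac{40835}{4}$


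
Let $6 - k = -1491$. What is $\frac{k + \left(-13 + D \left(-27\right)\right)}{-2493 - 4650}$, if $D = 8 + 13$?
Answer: $- \frac{917}{7143} \approx -0.12838$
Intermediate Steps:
$D = 21$
$k = 1497$ ($k = 6 - -1491 = 6 + 1491 = 1497$)
$\frac{k + \left(-13 + D \left(-27\right)\right)}{-2493 - 4650} = \frac{1497 + \left(-13 + 21 \left(-27\right)\right)}{-2493 - 4650} = \frac{1497 - 580}{-7143} = \left(1497 - 580\right) \left(- \frac{1}{7143}\right) = 917 \left(- \frac{1}{7143}\right) = - \frac{917}{7143}$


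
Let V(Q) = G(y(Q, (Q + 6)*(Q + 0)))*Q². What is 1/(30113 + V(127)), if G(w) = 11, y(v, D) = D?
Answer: 1/207532 ≈ 4.8185e-6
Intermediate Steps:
V(Q) = 11*Q²
1/(30113 + V(127)) = 1/(30113 + 11*127²) = 1/(30113 + 11*16129) = 1/(30113 + 177419) = 1/207532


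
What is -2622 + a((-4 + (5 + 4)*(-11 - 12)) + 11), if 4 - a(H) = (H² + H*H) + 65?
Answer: -82683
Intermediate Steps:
a(H) = -61 - 2*H² (a(H) = 4 - ((H² + H*H) + 65) = 4 - ((H² + H²) + 65) = 4 - (2*H² + 65) = 4 - (65 + 2*H²) = 4 + (-65 - 2*H²) = -61 - 2*H²)
-2622 + a((-4 + (5 + 4)*(-11 - 12)) + 11) = -2622 + (-61 - 2*((-4 + (5 + 4)*(-11 - 12)) + 11)²) = -2622 + (-61 - 2*((-4 + 9*(-23)) + 11)²) = -2622 + (-61 - 2*((-4 - 207) + 11)²) = -2622 + (-61 - 2*(-211 + 11)²) = -2622 + (-61 - 2*(-200)²) = -2622 + (-61 - 2*40000) = -2622 + (-61 - 80000) = -2622 - 80061 = -82683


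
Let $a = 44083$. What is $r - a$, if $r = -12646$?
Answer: $-56729$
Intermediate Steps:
$r - a = -12646 - 44083 = -56729$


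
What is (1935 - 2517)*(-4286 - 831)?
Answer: 2978094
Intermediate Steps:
(1935 - 2517)*(-4286 - 831) = -582*(-5117) = 2978094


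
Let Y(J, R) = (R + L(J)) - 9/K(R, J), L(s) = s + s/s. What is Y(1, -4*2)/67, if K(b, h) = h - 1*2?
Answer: 3/67 ≈ 0.044776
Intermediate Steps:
K(b, h) = -2 + h (K(b, h) = h - 2 = -2 + h)
L(s) = 1 + s (L(s) = s + 1 = 1 + s)
Y(J, R) = 1 + J + R - 9/(-2 + J) (Y(J, R) = (R + (1 + J)) - 9/(-2 + J) = (1 + J + R) - 9/(-2 + J) = 1 + J + R - 9/(-2 + J))
Y(1, -4*2)/67 = ((-9 + (-2 + 1)*(1 + 1 - 4*2))/(-2 + 1))/67 = ((-9 - (1 + 1 - 8))/(-1))*(1/67) = -(-9 - 1*(-6))*(1/67) = -(-9 + 6)*(1/67) = -1*(-3)*(1/67) = 3*(1/67) = 3/67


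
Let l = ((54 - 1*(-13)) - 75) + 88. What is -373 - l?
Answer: -453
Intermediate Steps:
l = 80 (l = ((54 + 13) - 75) + 88 = (67 - 75) + 88 = -8 + 88 = 80)
-373 - l = -373 - 1*80 = -373 - 80 = -453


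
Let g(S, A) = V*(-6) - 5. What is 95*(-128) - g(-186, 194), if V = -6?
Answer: -12191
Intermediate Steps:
g(S, A) = 31 (g(S, A) = -6*(-6) - 5 = 36 - 5 = 31)
95*(-128) - g(-186, 194) = 95*(-128) - 1*31 = -12160 - 31 = -12191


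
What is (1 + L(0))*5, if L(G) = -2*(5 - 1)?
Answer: -35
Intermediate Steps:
L(G) = -8 (L(G) = -2*4 = -8)
(1 + L(0))*5 = (1 - 8)*5 = -7*5 = -35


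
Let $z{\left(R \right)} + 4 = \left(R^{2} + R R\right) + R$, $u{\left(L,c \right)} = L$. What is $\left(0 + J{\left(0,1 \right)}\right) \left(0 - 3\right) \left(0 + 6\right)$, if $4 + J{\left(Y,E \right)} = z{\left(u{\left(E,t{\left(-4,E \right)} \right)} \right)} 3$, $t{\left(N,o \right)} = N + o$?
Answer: $126$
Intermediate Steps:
$z{\left(R \right)} = -4 + R + 2 R^{2}$ ($z{\left(R \right)} = -4 + \left(\left(R^{2} + R R\right) + R\right) = -4 + \left(\left(R^{2} + R^{2}\right) + R\right) = -4 + \left(2 R^{2} + R\right) = -4 + \left(R + 2 R^{2}\right) = -4 + R + 2 R^{2}$)
$J{\left(Y,E \right)} = -16 + 3 E + 6 E^{2}$ ($J{\left(Y,E \right)} = -4 + \left(-4 + E + 2 E^{2}\right) 3 = -4 + \left(-12 + 3 E + 6 E^{2}\right) = -16 + 3 E + 6 E^{2}$)
$\left(0 + J{\left(0,1 \right)}\right) \left(0 - 3\right) \left(0 + 6\right) = \left(0 + \left(-16 + 3 \cdot 1 + 6 \cdot 1^{2}\right)\right) \left(0 - 3\right) \left(0 + 6\right) = \left(0 + \left(-16 + 3 + 6 \cdot 1\right)\right) \left(\left(-3\right) 6\right) = \left(0 + \left(-16 + 3 + 6\right)\right) \left(-18\right) = \left(0 - 7\right) \left(-18\right) = \left(-7\right) \left(-18\right) = 126$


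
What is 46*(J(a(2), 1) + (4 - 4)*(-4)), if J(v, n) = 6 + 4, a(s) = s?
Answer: 460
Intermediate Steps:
J(v, n) = 10
46*(J(a(2), 1) + (4 - 4)*(-4)) = 46*(10 + (4 - 4)*(-4)) = 46*(10 + 0*(-4)) = 46*(10 + 0) = 46*10 = 460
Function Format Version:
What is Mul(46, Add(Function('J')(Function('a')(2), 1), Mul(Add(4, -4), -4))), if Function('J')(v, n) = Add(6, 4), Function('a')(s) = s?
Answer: 460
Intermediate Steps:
Function('J')(v, n) = 10
Mul(46, Add(Function('J')(Function('a')(2), 1), Mul(Add(4, -4), -4))) = Mul(46, Add(10, Mul(Add(4, -4), -4))) = Mul(46, Add(10, Mul(0, -4))) = Mul(46, Add(10, 0)) = Mul(46, 10) = 460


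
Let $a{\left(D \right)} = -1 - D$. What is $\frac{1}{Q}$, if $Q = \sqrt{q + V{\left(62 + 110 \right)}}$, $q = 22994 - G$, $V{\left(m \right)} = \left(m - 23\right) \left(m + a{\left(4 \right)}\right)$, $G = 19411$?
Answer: $\frac{\sqrt{28466}}{28466} \approx 0.005927$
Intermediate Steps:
$V{\left(m \right)} = \left(-23 + m\right) \left(-5 + m\right)$ ($V{\left(m \right)} = \left(m - 23\right) \left(m - 5\right) = \left(-23 + m\right) \left(m - 5\right) = \left(-23 + m\right) \left(-5 + m\right)$)
$q = 3583$ ($q = 22994 - 19411 = 3583$)
$Q = \sqrt{28466}$ ($Q = \sqrt{3583 + \left(115 + \left(62 + 110\right)^{2} - 28 \left(62 + 110\right)\right)} = \sqrt{3583 + \left(115 + 172^{2} - 4816\right)} = \sqrt{3583 + \left(115 + 29584 - 4816\right)} = \sqrt{3583 + 24883} = \sqrt{28466} \approx 168.72$)
$\frac{1}{Q} = \frac{1}{\sqrt{28466}} = \frac{\sqrt{28466}}{28466}$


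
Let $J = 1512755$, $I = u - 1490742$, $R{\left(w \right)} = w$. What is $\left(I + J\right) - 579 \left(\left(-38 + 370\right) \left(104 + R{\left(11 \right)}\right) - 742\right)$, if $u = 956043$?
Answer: $-20698546$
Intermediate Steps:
$I = -534699$ ($I = 956043 - 1490742 = -534699$)
$\left(I + J\right) - 579 \left(\left(-38 + 370\right) \left(104 + R{\left(11 \right)}\right) - 742\right) = \left(-534699 + 1512755\right) - 579 \left(\left(-38 + 370\right) \left(104 + 11\right) - 742\right) = 978056 - 579 \left(332 \cdot 115 - 742\right) = 978056 - 579 \left(38180 - 742\right) = 978056 - 21676602 = -20698546$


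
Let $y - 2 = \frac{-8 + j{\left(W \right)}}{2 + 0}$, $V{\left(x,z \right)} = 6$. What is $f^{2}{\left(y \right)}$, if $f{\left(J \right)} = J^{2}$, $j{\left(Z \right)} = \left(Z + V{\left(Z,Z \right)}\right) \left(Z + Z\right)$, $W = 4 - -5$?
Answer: $312900721$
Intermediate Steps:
$W = 9$ ($W = 4 + 5 = 9$)
$j{\left(Z \right)} = 2 Z \left(6 + Z\right)$ ($j{\left(Z \right)} = \left(Z + 6\right) \left(Z + Z\right) = \left(6 + Z\right) 2 Z = 2 Z \left(6 + Z\right)$)
$y = 133$ ($y = 2 + \frac{-8 + 2 \cdot 9 \left(6 + 9\right)}{2 + 0} = 2 + \frac{-8 + 2 \cdot 9 \cdot 15}{2} = 2 + \left(-8 + 270\right) \frac{1}{2} = 2 + 262 \cdot \frac{1}{2} = 2 + 131 = 133$)
$f^{2}{\left(y \right)} = \left(133^{2}\right)^{2} = 17689^{2} = 312900721$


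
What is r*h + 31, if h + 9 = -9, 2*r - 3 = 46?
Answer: -410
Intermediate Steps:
r = 49/2 (r = 3/2 + (1/2)*46 = 3/2 + 23 = 49/2 ≈ 24.500)
h = -18 (h = -9 - 9 = -18)
r*h + 31 = (49/2)*(-18) + 31 = -441 + 31 = -410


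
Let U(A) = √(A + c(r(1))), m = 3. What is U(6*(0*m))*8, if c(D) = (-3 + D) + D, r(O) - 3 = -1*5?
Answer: 8*I*√7 ≈ 21.166*I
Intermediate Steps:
r(O) = -2 (r(O) = 3 - 1*5 = 3 - 5 = -2)
c(D) = -3 + 2*D
U(A) = √(-7 + A) (U(A) = √(A + (-3 + 2*(-2))) = √(A + (-3 - 4)) = √(A - 7) = √(-7 + A))
U(6*(0*m))*8 = √(-7 + 6*(0*3))*8 = √(-7 + 6*0)*8 = √(-7 + 0)*8 = √(-7)*8 = (I*√7)*8 = 8*I*√7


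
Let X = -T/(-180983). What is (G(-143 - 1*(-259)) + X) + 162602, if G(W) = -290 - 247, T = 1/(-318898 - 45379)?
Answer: 10684612291520914/65927944291 ≈ 1.6207e+5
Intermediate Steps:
T = -1/364277 (T = 1/(-364277) = -1/364277 ≈ -2.7452e-6)
G(W) = -537
X = -1/65927944291 (X = -(-1)/(364277*(-180983)) = -(-1)*(-1)/(364277*180983) = -1*1/65927944291 = -1/65927944291 ≈ -1.5168e-11)
(G(-143 - 1*(-259)) + X) + 162602 = (-537 - 1/65927944291) + 162602 = -35403306084268/65927944291 + 162602 = 10684612291520914/65927944291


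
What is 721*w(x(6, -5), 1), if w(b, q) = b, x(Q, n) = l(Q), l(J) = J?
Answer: 4326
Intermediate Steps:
x(Q, n) = Q
721*w(x(6, -5), 1) = 721*6 = 4326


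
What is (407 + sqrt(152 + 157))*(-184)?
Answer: -74888 - 184*sqrt(309) ≈ -78122.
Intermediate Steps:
(407 + sqrt(152 + 157))*(-184) = (407 + sqrt(309))*(-184) = -74888 - 184*sqrt(309)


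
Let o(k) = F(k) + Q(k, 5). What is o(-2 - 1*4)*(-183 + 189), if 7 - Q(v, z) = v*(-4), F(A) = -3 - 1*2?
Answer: -132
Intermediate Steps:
F(A) = -5 (F(A) = -3 - 2 = -5)
Q(v, z) = 7 + 4*v (Q(v, z) = 7 - v*(-4) = 7 - (-4)*v = 7 + 4*v)
o(k) = 2 + 4*k (o(k) = -5 + (7 + 4*k) = 2 + 4*k)
o(-2 - 1*4)*(-183 + 189) = (2 + 4*(-2 - 1*4))*(-183 + 189) = (2 + 4*(-2 - 4))*6 = (2 + 4*(-6))*6 = (2 - 24)*6 = -22*6 = -132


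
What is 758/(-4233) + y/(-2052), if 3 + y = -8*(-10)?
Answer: -627119/2895372 ≈ -0.21659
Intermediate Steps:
y = 77 (y = -3 - 8*(-10) = -3 + 80 = 77)
758/(-4233) + y/(-2052) = 758/(-4233) + 77/(-2052) = 758*(-1/4233) + 77*(-1/2052) = -758/4233 - 77/2052 = -627119/2895372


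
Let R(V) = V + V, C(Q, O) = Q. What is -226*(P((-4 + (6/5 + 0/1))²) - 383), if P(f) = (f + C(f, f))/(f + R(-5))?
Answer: 2381362/27 ≈ 88199.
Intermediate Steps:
R(V) = 2*V
P(f) = 2*f/(-10 + f) (P(f) = (f + f)/(f + 2*(-5)) = (2*f)/(f - 10) = (2*f)/(-10 + f) = 2*f/(-10 + f))
-226*(P((-4 + (6/5 + 0/1))²) - 383) = -226*(2*(-4 + (6/5 + 0/1))²/(-10 + (-4 + (6/5 + 0/1))²) - 383) = -226*(2*(-4 + (6*(⅕) + 0*1))²/(-10 + (-4 + (6*(⅕) + 0*1))²) - 383) = -226*(2*(-4 + (6/5 + 0))²/(-10 + (-4 + (6/5 + 0))²) - 383) = -226*(2*(-4 + 6/5)²/(-10 + (-4 + 6/5)²) - 383) = -226*(2*(-14/5)²/(-10 + (-14/5)²) - 383) = -226*(2*(196/25)/(-10 + 196/25) - 383) = -226*(2*(196/25)/(-54/25) - 383) = -226*(2*(196/25)*(-25/54) - 383) = -226*(-196/27 - 383) = -226*(-10537/27) = 2381362/27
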